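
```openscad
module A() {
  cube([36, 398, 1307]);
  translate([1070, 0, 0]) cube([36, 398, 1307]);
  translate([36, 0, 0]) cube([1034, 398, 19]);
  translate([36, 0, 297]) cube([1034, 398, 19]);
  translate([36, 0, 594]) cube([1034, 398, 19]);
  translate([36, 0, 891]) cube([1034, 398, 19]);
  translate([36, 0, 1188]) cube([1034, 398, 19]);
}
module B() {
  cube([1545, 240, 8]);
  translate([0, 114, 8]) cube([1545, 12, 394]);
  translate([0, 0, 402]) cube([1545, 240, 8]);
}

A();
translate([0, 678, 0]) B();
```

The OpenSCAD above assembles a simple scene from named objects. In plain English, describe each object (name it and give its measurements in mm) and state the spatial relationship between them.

A is an open bookshelf. Two side panels, each 36 mm thick, 398 mm deep and 1307 mm tall, stand 1106 mm apart (outside-to-outside). Between them sit 5 shelves, each 19 mm thick and 398 mm deep, spanning the full gap between the sides. The bottom shelf rests on the floor (its underside at z = 0) and the clear gap between one shelf's top and the next shelf's underside is 278 mm.

B is an I-beam lying along x, 1545 mm long. Overall section height 410 mm. Two flanges 240 mm wide (y) and 8 mm thick, one on the floor and one at the top; a web 12 mm thick runs between them, centred on the flange width.

The I-beam is on the floor beside the bookshelf on its +y side.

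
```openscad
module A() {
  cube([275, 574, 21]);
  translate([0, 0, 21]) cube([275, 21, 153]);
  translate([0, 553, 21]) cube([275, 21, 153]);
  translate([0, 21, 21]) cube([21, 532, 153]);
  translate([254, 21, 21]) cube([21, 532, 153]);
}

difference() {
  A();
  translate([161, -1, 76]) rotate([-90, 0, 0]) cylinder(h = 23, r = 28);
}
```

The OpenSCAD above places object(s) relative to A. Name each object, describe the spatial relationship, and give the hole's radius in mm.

A is an open box. The open box has a circular hole through its front wall. The hole's radius is 28 mm.

The subtracted cylinder has r = 28 mm.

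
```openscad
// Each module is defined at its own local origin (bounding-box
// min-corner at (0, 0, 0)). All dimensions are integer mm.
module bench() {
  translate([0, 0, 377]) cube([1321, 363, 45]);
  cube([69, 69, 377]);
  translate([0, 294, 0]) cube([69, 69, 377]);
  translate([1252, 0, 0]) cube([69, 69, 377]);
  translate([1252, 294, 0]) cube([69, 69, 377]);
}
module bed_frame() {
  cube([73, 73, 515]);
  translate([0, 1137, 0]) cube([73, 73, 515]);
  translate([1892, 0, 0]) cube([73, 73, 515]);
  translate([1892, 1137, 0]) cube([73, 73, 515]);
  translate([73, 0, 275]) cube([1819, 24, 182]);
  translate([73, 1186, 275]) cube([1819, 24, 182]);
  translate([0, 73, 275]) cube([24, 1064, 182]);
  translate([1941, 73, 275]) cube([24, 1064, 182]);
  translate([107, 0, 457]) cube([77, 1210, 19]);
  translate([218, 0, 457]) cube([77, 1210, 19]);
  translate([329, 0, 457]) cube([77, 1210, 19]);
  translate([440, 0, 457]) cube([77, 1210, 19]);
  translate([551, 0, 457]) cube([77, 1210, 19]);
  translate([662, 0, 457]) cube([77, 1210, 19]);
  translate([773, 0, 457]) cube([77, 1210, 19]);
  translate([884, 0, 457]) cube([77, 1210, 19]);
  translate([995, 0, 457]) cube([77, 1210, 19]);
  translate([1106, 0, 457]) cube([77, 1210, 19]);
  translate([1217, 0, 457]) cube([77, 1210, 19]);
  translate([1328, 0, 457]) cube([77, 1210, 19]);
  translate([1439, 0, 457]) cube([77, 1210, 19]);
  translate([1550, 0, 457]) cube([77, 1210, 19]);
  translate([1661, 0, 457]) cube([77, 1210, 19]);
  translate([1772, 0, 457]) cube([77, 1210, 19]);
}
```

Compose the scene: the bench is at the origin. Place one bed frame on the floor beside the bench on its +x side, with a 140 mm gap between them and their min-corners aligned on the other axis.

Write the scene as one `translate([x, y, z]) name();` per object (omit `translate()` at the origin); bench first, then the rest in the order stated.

bench();
translate([1461, 0, 0]) bed_frame();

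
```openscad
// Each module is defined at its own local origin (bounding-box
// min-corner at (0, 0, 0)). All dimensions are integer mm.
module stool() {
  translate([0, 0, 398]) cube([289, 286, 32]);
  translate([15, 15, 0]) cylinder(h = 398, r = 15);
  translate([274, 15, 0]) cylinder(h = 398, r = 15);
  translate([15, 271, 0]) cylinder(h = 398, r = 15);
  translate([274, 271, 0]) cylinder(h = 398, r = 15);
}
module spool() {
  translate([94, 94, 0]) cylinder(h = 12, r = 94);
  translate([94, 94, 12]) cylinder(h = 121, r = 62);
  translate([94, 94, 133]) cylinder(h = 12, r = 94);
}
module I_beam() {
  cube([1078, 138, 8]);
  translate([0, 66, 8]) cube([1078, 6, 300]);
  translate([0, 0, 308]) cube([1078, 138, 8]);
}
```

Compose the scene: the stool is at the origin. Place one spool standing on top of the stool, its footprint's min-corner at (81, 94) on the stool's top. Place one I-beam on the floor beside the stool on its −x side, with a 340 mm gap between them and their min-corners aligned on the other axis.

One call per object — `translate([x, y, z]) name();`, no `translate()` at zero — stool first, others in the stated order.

stool();
translate([81, 94, 430]) spool();
translate([-1418, 0, 0]) I_beam();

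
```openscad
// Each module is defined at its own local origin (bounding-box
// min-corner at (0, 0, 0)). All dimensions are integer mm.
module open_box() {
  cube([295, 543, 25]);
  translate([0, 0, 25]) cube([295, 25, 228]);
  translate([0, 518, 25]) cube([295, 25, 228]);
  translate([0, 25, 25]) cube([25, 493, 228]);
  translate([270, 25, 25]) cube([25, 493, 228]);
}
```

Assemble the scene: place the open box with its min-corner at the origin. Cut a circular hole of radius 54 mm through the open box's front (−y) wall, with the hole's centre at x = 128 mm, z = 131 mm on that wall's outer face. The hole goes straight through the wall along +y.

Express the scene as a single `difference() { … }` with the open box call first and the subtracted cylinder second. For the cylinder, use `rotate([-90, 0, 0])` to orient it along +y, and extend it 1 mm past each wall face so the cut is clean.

difference() {
  open_box();
  translate([128, -1, 131]) rotate([-90, 0, 0]) cylinder(h = 27, r = 54);
}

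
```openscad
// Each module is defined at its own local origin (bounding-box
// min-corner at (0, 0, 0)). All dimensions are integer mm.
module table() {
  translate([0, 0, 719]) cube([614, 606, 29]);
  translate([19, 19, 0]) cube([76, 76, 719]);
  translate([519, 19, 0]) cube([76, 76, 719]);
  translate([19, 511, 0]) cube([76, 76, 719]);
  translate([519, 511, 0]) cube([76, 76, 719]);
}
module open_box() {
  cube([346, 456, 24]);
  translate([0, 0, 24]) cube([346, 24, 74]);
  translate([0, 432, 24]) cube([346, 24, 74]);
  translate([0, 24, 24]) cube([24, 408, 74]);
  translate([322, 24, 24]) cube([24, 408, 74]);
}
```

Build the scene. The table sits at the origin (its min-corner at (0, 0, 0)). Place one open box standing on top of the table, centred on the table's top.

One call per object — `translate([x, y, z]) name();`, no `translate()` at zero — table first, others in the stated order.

table();
translate([134, 75, 748]) open_box();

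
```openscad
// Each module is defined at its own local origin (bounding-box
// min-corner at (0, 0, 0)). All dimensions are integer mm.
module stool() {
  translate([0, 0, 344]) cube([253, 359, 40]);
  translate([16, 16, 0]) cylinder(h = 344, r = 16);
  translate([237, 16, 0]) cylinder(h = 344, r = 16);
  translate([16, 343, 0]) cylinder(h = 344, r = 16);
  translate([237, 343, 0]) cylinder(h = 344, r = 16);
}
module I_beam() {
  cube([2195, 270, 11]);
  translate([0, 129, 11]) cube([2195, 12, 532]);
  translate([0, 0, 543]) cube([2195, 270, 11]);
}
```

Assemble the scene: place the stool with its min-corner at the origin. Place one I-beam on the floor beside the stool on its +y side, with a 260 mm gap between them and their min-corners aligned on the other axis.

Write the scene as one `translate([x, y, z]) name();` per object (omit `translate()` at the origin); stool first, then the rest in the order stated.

stool();
translate([0, 619, 0]) I_beam();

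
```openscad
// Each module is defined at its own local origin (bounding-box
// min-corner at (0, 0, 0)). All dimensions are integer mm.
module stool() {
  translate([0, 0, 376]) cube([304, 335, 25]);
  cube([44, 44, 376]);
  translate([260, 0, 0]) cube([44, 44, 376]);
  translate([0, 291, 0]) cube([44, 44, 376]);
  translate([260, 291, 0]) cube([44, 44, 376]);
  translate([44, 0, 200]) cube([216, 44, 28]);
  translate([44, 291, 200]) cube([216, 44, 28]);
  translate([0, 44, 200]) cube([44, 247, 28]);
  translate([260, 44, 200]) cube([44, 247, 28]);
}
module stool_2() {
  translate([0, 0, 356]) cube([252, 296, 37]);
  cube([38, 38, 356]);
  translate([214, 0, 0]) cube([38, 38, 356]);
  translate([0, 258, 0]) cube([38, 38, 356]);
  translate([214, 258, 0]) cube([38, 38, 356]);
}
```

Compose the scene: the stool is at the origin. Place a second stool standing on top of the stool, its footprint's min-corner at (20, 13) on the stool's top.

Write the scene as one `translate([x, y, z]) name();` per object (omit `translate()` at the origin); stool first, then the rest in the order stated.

stool();
translate([20, 13, 401]) stool_2();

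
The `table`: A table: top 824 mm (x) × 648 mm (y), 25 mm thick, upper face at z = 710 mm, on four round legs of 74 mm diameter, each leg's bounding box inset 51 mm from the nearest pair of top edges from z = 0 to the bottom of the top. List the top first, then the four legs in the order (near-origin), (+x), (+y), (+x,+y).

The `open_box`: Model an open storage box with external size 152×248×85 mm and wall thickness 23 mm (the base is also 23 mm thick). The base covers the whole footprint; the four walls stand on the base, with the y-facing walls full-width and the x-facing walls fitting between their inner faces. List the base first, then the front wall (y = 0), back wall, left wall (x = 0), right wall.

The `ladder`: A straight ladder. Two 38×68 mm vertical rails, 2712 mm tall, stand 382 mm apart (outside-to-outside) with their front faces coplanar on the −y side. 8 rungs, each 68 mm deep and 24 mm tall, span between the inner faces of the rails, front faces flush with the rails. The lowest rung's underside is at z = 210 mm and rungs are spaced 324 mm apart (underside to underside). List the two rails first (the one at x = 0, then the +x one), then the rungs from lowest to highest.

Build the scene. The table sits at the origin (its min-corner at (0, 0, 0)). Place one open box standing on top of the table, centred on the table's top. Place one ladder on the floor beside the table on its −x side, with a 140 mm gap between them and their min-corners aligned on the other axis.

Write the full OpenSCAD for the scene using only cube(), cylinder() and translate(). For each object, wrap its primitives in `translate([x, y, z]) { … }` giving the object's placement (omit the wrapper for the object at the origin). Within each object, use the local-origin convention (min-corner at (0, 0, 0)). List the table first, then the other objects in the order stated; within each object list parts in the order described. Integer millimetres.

translate([0, 0, 685]) cube([824, 648, 25]);
translate([88, 88, 0]) cylinder(h = 685, r = 37);
translate([736, 88, 0]) cylinder(h = 685, r = 37);
translate([88, 560, 0]) cylinder(h = 685, r = 37);
translate([736, 560, 0]) cylinder(h = 685, r = 37);
translate([336, 200, 710]) {
  cube([152, 248, 23]);
  translate([0, 0, 23]) cube([152, 23, 62]);
  translate([0, 225, 23]) cube([152, 23, 62]);
  translate([0, 23, 23]) cube([23, 202, 62]);
  translate([129, 23, 23]) cube([23, 202, 62]);
}
translate([-522, 0, 0]) {
  cube([38, 68, 2712]);
  translate([344, 0, 0]) cube([38, 68, 2712]);
  translate([38, 0, 210]) cube([306, 68, 24]);
  translate([38, 0, 534]) cube([306, 68, 24]);
  translate([38, 0, 858]) cube([306, 68, 24]);
  translate([38, 0, 1182]) cube([306, 68, 24]);
  translate([38, 0, 1506]) cube([306, 68, 24]);
  translate([38, 0, 1830]) cube([306, 68, 24]);
  translate([38, 0, 2154]) cube([306, 68, 24]);
  translate([38, 0, 2478]) cube([306, 68, 24]);
}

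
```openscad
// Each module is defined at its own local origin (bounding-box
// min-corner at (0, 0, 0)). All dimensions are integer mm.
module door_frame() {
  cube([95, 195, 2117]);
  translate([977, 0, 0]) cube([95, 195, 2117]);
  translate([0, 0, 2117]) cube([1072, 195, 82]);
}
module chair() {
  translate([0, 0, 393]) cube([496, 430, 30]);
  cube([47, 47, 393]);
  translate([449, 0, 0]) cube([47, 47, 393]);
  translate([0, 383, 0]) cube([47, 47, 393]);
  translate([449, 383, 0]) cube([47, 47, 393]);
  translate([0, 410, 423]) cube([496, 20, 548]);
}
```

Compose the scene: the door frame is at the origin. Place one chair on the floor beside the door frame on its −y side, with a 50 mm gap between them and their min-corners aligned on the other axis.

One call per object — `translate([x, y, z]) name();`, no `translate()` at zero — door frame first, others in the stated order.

door_frame();
translate([0, -480, 0]) chair();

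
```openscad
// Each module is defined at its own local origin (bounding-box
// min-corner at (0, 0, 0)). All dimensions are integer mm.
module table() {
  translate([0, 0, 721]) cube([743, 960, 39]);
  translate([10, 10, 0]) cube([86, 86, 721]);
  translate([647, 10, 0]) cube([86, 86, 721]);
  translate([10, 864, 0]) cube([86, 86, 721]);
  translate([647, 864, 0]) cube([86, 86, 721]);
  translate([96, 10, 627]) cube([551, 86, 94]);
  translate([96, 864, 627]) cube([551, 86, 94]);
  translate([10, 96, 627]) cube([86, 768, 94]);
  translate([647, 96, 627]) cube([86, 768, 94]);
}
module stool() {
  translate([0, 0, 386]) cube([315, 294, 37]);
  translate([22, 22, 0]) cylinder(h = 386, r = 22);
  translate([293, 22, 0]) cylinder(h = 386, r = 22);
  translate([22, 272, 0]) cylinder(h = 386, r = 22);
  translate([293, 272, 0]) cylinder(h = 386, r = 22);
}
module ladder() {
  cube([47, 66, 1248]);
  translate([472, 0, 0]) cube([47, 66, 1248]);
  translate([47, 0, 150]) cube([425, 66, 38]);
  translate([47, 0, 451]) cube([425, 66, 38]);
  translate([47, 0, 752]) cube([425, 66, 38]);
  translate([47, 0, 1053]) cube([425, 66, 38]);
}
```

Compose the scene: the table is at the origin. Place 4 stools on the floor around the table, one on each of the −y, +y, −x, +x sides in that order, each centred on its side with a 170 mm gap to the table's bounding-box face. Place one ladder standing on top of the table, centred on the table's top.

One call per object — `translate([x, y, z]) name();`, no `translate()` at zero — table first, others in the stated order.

table();
translate([214, -464, 0]) stool();
translate([214, 1130, 0]) stool();
translate([-485, 333, 0]) stool();
translate([913, 333, 0]) stool();
translate([112, 447, 760]) ladder();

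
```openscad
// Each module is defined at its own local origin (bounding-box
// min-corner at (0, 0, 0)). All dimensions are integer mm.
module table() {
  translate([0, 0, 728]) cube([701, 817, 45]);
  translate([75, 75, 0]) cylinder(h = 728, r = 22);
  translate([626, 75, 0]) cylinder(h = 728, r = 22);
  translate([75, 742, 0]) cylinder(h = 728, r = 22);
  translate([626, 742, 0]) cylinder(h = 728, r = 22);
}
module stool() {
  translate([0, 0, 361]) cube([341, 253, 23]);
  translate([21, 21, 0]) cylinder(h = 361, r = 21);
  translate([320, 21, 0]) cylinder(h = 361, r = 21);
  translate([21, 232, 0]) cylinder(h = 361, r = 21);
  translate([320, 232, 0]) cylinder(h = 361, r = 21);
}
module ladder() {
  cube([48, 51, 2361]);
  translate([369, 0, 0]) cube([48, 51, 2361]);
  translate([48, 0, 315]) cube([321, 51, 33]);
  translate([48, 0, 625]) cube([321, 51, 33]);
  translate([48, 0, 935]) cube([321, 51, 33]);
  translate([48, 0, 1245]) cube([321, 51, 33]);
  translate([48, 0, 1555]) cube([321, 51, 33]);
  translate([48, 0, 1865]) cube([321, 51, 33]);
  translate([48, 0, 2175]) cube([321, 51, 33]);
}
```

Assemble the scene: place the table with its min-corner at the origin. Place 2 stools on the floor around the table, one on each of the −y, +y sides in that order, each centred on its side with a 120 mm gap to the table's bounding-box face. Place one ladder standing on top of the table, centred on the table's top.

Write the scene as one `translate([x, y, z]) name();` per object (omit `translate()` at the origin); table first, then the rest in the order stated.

table();
translate([180, -373, 0]) stool();
translate([180, 937, 0]) stool();
translate([142, 383, 773]) ladder();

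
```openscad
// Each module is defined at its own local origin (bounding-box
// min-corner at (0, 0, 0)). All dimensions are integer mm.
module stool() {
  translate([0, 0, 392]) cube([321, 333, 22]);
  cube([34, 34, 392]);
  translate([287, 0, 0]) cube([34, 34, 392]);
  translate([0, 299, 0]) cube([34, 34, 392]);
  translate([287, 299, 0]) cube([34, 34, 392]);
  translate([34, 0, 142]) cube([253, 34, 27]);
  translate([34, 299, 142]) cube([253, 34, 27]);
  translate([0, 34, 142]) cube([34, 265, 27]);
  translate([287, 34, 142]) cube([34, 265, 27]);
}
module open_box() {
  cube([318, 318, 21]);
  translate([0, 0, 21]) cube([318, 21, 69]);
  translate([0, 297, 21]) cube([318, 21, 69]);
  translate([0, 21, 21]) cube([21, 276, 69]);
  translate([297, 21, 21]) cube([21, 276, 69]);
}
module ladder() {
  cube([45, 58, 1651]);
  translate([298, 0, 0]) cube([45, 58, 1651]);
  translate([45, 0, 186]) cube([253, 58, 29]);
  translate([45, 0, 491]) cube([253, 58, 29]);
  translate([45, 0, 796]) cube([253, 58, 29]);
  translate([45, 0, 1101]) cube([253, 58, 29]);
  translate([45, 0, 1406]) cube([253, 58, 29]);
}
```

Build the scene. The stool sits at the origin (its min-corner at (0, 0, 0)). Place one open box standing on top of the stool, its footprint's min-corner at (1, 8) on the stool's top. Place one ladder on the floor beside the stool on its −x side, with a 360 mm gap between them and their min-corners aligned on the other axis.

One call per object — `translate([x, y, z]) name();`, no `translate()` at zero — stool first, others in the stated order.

stool();
translate([1, 8, 414]) open_box();
translate([-703, 0, 0]) ladder();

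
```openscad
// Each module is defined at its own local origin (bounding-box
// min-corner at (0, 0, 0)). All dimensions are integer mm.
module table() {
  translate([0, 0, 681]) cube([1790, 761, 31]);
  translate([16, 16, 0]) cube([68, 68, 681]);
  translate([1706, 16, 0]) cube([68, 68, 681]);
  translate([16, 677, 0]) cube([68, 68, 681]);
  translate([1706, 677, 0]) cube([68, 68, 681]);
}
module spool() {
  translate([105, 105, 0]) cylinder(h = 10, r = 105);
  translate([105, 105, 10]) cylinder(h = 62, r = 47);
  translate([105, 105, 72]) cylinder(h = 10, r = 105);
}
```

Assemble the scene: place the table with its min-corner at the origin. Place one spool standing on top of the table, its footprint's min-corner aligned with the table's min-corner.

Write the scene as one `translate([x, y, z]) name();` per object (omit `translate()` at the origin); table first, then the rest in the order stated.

table();
translate([0, 0, 712]) spool();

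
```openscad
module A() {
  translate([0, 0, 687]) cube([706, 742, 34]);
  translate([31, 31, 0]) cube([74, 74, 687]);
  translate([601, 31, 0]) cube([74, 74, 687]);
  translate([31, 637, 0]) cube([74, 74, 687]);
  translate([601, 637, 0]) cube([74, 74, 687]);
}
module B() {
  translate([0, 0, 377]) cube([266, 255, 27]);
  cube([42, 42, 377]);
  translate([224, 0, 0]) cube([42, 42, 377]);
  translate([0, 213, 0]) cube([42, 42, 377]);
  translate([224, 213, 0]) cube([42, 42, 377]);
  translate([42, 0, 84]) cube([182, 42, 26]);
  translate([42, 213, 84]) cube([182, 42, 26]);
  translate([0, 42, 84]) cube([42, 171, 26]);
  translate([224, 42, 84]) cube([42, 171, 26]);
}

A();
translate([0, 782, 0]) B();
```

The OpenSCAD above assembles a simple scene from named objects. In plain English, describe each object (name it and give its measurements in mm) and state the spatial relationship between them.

A is a table: top 706 mm (x) × 742 mm (y), 34 mm thick, upper face at z = 721 mm, on four 74×74 mm square legs, each inset 31 mm from the nearest pair of top edges, running from z = 0 to the bottom of the top.

B is a simple wooden stool: a rectangular seat 266 mm (x) by 255 mm (y), 27 mm thick, top face at z = 404 mm, on four square legs, each 42×42 mm in cross-section. The legs rest on z = 0, each flush with a corner of the seat. Four stretchers, 42 mm wide and 26 mm tall, connect adjacent legs with their undersides at z = 84 mm, each running between the inner faces of the legs it joins and aligned with the legs' outer faces on the other axis.

The stool is on the floor beside the table on its +y side.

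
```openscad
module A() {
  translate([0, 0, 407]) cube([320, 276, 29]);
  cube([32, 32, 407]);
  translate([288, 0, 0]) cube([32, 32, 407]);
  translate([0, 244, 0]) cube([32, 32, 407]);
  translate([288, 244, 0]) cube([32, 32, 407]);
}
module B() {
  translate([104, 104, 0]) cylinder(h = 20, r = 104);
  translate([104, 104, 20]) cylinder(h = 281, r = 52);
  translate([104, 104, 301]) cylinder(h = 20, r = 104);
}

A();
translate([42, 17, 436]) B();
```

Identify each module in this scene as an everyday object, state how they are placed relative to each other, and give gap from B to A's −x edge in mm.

The spool's min-x is at 42; the stool's min-x is 0; gap = 42 mm.

A is a stool. B is a spool. The spool is on top of the stool. The gap from the spool to the stool's −x edge is 42 mm.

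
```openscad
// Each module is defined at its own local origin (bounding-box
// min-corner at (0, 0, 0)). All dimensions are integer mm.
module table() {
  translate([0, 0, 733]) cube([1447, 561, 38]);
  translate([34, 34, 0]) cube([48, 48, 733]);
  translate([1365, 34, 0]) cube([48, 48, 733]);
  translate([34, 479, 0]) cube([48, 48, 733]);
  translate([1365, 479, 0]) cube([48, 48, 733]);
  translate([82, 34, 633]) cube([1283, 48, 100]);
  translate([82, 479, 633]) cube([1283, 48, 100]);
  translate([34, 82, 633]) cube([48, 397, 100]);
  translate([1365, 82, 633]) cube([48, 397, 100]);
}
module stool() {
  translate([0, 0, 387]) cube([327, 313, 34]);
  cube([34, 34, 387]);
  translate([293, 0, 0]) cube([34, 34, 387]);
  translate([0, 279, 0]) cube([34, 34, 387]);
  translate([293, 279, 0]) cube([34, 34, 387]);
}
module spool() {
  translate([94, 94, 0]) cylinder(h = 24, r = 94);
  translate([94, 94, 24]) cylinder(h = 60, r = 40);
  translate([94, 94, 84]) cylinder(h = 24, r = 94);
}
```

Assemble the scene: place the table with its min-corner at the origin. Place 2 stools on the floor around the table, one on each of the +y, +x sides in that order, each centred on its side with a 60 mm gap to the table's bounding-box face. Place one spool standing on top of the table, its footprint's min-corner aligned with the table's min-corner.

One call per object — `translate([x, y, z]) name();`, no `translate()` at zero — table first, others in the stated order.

table();
translate([560, 621, 0]) stool();
translate([1507, 124, 0]) stool();
translate([0, 0, 771]) spool();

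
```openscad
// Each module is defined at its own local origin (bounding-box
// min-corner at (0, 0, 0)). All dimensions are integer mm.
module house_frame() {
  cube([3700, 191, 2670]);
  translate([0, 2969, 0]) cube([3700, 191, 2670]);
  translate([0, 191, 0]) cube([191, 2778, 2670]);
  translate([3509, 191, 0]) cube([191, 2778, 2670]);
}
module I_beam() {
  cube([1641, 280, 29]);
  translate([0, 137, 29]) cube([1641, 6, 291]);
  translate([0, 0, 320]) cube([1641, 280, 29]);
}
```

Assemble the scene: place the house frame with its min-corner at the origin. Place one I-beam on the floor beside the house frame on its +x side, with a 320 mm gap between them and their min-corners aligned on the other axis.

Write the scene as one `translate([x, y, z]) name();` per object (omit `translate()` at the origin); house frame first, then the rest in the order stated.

house_frame();
translate([4020, 0, 0]) I_beam();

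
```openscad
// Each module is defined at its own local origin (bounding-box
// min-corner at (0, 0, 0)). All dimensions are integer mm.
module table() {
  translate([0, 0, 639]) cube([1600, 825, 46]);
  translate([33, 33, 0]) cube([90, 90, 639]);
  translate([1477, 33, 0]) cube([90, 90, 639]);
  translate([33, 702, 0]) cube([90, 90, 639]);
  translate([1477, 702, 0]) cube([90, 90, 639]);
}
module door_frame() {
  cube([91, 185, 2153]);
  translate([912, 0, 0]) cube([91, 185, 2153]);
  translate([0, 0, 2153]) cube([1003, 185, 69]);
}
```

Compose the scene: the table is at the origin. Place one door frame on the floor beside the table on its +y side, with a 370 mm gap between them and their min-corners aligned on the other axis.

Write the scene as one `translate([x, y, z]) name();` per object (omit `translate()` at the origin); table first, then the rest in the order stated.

table();
translate([0, 1195, 0]) door_frame();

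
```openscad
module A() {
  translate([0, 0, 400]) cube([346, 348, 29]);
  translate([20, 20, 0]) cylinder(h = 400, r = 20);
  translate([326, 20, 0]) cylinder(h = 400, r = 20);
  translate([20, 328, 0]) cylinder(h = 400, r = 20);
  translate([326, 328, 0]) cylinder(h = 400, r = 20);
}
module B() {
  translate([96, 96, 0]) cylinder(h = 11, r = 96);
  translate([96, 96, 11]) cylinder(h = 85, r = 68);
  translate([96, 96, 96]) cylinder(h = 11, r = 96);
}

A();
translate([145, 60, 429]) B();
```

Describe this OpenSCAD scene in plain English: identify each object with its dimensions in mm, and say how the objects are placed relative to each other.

A is a four-legged stool. The seat is 346×348 mm, 29 mm thick, top at z = 429 mm. It stands on four round legs, each 40 mm in diameter, from z = 0 to the seat underside, each leg's axis is inset half a diameter from the nearest pair of seat edges (so the leg's bounding box is flush with the corner).

B is a spool: two coaxial disc flanges of radius 96 mm and thickness 11 mm, joined by a core cylinder of radius 68 mm and height 85 mm. The lower flange rests on z = 0 and the three cylinders share a vertical axis.

The spool is on top of the stool.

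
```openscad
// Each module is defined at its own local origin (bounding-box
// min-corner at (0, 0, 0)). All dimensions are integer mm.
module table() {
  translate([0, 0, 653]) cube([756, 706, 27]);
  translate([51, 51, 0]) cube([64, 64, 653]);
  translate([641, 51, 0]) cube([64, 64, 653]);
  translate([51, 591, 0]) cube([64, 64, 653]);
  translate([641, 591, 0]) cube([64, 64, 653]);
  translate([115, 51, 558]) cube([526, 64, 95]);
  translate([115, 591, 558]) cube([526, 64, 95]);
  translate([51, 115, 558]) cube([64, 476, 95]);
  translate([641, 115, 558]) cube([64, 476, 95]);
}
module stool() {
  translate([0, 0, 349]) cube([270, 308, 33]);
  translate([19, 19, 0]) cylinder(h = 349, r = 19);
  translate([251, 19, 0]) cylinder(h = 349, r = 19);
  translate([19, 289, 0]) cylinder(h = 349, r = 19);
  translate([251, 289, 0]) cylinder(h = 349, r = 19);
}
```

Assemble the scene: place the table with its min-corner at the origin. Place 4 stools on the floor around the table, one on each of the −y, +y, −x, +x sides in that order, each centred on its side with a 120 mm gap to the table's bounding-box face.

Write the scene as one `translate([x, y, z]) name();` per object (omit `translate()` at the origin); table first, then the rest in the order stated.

table();
translate([243, -428, 0]) stool();
translate([243, 826, 0]) stool();
translate([-390, 199, 0]) stool();
translate([876, 199, 0]) stool();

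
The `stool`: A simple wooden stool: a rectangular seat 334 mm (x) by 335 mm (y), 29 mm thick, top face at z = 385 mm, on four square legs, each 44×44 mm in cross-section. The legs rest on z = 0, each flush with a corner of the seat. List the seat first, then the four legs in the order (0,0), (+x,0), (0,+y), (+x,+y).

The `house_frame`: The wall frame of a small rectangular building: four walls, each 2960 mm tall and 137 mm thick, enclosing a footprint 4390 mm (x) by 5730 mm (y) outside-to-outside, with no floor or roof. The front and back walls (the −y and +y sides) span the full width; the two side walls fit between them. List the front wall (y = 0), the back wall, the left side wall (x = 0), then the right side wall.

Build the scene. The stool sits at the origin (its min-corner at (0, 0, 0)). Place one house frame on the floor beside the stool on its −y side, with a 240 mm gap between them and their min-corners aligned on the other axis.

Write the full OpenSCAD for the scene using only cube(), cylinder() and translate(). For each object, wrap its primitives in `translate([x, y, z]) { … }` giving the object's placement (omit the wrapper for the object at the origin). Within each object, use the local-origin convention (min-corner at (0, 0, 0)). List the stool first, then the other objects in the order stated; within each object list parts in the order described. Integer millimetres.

translate([0, 0, 356]) cube([334, 335, 29]);
cube([44, 44, 356]);
translate([290, 0, 0]) cube([44, 44, 356]);
translate([0, 291, 0]) cube([44, 44, 356]);
translate([290, 291, 0]) cube([44, 44, 356]);
translate([0, -5970, 0]) {
  cube([4390, 137, 2960]);
  translate([0, 5593, 0]) cube([4390, 137, 2960]);
  translate([0, 137, 0]) cube([137, 5456, 2960]);
  translate([4253, 137, 0]) cube([137, 5456, 2960]);
}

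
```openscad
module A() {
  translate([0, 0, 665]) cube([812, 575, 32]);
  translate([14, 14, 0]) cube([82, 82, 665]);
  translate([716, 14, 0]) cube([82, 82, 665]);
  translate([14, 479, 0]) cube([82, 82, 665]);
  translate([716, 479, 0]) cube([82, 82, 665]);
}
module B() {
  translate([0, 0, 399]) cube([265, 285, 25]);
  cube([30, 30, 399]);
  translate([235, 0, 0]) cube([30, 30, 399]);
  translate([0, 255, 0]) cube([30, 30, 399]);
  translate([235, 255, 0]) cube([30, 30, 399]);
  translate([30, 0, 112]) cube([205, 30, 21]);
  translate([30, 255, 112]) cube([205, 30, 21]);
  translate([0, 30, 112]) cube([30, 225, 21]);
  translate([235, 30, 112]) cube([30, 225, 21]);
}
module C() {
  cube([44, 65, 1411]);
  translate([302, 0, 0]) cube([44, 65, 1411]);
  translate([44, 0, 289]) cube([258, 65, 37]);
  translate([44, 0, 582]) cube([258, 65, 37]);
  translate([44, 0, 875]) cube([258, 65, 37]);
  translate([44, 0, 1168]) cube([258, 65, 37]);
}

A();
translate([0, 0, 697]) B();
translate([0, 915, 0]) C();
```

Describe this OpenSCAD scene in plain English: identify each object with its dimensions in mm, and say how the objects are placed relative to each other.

A is a table: top 812 mm (x) × 575 mm (y), 32 mm thick, upper face at z = 697 mm, on four 82×82 mm square legs, each inset 14 mm from the nearest pair of top edges, running from z = 0 to the bottom of the top.

B is a simple wooden stool: a rectangular seat 265 mm (x) by 285 mm (y), 25 mm thick, top face at z = 424 mm, on four square legs, each 30×30 mm in cross-section. The legs rest on z = 0, each flush with a corner of the seat. Four stretchers, 30 mm wide and 21 mm tall, connect adjacent legs with their undersides at z = 112 mm, each running between the inner faces of the legs it joins and aligned with the legs' outer faces on the other axis.

C is a straight ladder. Two 44×65 mm vertical rails, 1411 mm tall, stand 346 mm apart (outside-to-outside) with their front faces coplanar on the −y side. 4 rungs, each 65 mm deep and 37 mm tall, span between the inner faces of the rails, front faces flush with the rails. The lowest rung's underside is at z = 289 mm and rungs are spaced 293 mm apart (underside to underside).

The stool is on top of the table. The ladder is on the floor beside the table on its +y side.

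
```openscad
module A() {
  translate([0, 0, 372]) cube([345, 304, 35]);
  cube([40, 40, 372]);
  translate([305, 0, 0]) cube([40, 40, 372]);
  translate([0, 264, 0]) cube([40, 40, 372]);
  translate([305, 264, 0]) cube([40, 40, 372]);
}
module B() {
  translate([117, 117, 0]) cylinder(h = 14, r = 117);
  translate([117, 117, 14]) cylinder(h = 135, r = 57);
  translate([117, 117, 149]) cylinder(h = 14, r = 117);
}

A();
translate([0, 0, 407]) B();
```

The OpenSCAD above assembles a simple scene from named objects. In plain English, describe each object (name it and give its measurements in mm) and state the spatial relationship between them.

A is a four-legged stool. The seat is a 345×304×35 mm slab whose top surface is at z = 407 mm; four square legs, each 40×40 mm in cross-section, run from the floor (z = 0) to the underside of the seat, each flush with a corner of the seat.

B is a spool: two coaxial disc flanges of radius 117 mm and thickness 14 mm, joined by a core cylinder of radius 57 mm and height 135 mm. The lower flange rests on z = 0 and the three cylinders share a vertical axis.

The spool is on top of the stool.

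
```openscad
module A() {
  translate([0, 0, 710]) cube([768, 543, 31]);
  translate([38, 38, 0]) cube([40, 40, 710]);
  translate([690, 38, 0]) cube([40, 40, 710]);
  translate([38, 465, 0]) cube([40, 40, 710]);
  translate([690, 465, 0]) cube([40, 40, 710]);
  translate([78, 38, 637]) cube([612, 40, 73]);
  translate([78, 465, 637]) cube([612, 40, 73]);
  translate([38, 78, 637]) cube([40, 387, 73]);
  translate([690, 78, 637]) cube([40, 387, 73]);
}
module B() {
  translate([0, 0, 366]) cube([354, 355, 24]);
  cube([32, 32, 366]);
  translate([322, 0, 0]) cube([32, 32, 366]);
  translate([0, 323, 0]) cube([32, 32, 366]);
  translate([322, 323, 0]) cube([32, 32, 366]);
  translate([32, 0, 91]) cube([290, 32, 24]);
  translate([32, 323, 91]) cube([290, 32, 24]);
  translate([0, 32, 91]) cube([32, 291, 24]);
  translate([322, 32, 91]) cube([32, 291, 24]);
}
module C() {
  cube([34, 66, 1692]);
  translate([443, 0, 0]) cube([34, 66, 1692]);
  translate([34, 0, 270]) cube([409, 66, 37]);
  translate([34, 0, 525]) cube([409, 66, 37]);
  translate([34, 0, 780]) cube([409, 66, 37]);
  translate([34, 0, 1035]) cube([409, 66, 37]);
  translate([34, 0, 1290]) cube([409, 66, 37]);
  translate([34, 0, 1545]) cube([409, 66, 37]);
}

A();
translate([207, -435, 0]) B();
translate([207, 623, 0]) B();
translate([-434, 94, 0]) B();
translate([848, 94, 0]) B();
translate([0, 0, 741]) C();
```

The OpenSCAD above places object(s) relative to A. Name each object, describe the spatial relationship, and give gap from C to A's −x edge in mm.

A is a table. B is a stool. C is a ladder. Four stools sit around the table at the −y, +y, −x, +x sides. The ladder is on top of the table. The gap from the ladder to the table's −x edge is 0 mm.

The ladder's min-x is at 0; the table's min-x is 0; gap = 0 mm.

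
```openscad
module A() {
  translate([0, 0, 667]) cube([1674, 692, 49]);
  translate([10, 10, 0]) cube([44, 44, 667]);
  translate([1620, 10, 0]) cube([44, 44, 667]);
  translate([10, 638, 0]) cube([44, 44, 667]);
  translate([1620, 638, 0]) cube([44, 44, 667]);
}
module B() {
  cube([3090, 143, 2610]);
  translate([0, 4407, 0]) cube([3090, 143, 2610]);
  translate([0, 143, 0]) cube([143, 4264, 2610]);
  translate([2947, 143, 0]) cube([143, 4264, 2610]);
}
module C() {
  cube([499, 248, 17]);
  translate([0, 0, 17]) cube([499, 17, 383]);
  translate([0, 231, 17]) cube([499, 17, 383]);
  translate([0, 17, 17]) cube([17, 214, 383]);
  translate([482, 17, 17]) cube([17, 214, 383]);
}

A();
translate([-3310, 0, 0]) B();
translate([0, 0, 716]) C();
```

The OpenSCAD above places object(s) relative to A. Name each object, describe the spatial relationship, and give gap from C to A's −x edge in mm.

The open box's min-x is at 0; the table's min-x is 0; gap = 0 mm.

A is a table. B is a house frame. C is an open box. The house frame is on the floor beside the table on its −x side. The open box is on top of the table. The gap from the open box to the table's −x edge is 0 mm.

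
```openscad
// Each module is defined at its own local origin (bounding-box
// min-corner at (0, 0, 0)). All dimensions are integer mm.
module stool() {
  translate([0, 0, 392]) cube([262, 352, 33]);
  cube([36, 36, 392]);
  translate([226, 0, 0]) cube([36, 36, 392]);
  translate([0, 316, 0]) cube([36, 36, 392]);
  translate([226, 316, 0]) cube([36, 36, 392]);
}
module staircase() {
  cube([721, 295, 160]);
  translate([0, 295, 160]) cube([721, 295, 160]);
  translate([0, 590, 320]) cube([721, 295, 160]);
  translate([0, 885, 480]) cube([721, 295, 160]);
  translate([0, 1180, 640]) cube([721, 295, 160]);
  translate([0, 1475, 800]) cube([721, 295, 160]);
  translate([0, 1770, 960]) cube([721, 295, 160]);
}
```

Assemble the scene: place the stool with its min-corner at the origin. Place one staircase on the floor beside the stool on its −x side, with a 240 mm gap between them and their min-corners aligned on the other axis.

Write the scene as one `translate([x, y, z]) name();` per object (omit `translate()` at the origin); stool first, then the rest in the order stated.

stool();
translate([-961, 0, 0]) staircase();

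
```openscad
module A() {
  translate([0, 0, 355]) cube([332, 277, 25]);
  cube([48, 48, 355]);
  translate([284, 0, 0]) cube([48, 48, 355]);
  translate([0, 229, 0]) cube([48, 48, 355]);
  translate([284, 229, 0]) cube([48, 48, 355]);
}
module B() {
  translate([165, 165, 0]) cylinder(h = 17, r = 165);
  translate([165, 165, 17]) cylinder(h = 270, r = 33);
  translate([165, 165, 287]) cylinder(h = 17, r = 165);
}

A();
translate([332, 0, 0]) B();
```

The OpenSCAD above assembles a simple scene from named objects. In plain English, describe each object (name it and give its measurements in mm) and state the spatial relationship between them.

A is a simple wooden stool: a rectangular seat 332 mm (x) by 277 mm (y), 25 mm thick, top face at z = 380 mm, on four square legs, each 48×48 mm in cross-section. The legs rest on z = 0, each flush with a corner of the seat.

B is a spool: two coaxial disc flanges of radius 165 mm and thickness 17 mm, joined by a core cylinder of radius 33 mm and height 270 mm. The lower flange rests on z = 0 and the three cylinders share a vertical axis.

The spool is against the stool's +x side, with their −y faces flush.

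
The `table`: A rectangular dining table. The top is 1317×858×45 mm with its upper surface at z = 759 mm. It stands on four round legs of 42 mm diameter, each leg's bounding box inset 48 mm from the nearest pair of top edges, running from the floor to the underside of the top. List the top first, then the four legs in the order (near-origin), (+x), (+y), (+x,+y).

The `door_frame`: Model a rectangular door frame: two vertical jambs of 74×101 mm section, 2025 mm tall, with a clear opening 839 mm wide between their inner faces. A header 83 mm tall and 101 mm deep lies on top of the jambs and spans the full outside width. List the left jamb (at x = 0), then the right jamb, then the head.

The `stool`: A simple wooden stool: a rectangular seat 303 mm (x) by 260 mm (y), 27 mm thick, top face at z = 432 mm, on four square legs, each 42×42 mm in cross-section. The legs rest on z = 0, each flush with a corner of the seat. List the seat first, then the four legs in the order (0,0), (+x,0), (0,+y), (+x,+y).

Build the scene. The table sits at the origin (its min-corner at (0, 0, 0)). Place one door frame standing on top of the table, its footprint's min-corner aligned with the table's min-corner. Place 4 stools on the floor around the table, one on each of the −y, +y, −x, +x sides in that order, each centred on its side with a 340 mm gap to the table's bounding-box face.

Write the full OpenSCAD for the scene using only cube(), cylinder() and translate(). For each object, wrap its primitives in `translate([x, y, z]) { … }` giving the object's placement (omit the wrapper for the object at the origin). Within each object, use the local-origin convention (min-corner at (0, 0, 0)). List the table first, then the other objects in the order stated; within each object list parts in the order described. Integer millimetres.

translate([0, 0, 714]) cube([1317, 858, 45]);
translate([69, 69, 0]) cylinder(h = 714, r = 21);
translate([1248, 69, 0]) cylinder(h = 714, r = 21);
translate([69, 789, 0]) cylinder(h = 714, r = 21);
translate([1248, 789, 0]) cylinder(h = 714, r = 21);
translate([0, 0, 759]) {
  cube([74, 101, 2025]);
  translate([913, 0, 0]) cube([74, 101, 2025]);
  translate([0, 0, 2025]) cube([987, 101, 83]);
}
translate([507, -600, 0]) {
  translate([0, 0, 405]) cube([303, 260, 27]);
  cube([42, 42, 405]);
  translate([261, 0, 0]) cube([42, 42, 405]);
  translate([0, 218, 0]) cube([42, 42, 405]);
  translate([261, 218, 0]) cube([42, 42, 405]);
}
translate([507, 1198, 0]) {
  translate([0, 0, 405]) cube([303, 260, 27]);
  cube([42, 42, 405]);
  translate([261, 0, 0]) cube([42, 42, 405]);
  translate([0, 218, 0]) cube([42, 42, 405]);
  translate([261, 218, 0]) cube([42, 42, 405]);
}
translate([-643, 299, 0]) {
  translate([0, 0, 405]) cube([303, 260, 27]);
  cube([42, 42, 405]);
  translate([261, 0, 0]) cube([42, 42, 405]);
  translate([0, 218, 0]) cube([42, 42, 405]);
  translate([261, 218, 0]) cube([42, 42, 405]);
}
translate([1657, 299, 0]) {
  translate([0, 0, 405]) cube([303, 260, 27]);
  cube([42, 42, 405]);
  translate([261, 0, 0]) cube([42, 42, 405]);
  translate([0, 218, 0]) cube([42, 42, 405]);
  translate([261, 218, 0]) cube([42, 42, 405]);
}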